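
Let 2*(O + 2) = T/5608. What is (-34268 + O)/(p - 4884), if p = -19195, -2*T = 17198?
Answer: 384380919/270070064 ≈ 1.4233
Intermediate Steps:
T = -8599 (T = -1/2*17198 = -8599)
O = -31031/11216 (O = -2 + (-8599/5608)/2 = -2 + (-8599*1/5608)/2 = -2 + (1/2)*(-8599/5608) = -2 - 8599/11216 = -31031/11216 ≈ -2.7667)
(-34268 + O)/(p - 4884) = (-34268 - 31031/11216)/(-19195 - 4884) = -384380919/11216/(-24079) = -384380919/11216*(-1/24079) = 384380919/270070064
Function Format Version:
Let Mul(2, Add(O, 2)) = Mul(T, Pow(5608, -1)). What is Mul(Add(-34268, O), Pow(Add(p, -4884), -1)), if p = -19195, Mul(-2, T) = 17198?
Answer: Rational(384380919, 270070064) ≈ 1.4233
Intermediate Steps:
T = -8599 (T = Mul(Rational(-1, 2), 17198) = -8599)
O = Rational(-31031, 11216) (O = Add(-2, Mul(Rational(1, 2), Mul(-8599, Pow(5608, -1)))) = Add(-2, Mul(Rational(1, 2), Mul(-8599, Rational(1, 5608)))) = Add(-2, Mul(Rational(1, 2), Rational(-8599, 5608))) = Add(-2, Rational(-8599, 11216)) = Rational(-31031, 11216) ≈ -2.7667)
Mul(Add(-34268, O), Pow(Add(p, -4884), -1)) = Mul(Add(-34268, Rational(-31031, 11216)), Pow(Add(-19195, -4884), -1)) = Mul(Rational(-384380919, 11216), Pow(-24079, -1)) = Mul(Rational(-384380919, 11216), Rational(-1, 24079)) = Rational(384380919, 270070064)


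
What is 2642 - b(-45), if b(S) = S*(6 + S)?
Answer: 887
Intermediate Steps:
2642 - b(-45) = 2642 - (-45)*(6 - 45) = 2642 - (-45)*(-39) = 2642 - 1*1755 = 2642 - 1755 = 887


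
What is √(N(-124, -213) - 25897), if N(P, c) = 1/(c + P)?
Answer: I*√2941096730/337 ≈ 160.93*I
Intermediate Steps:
N(P, c) = 1/(P + c)
√(N(-124, -213) - 25897) = √(1/(-124 - 213) - 25897) = √(1/(-337) - 25897) = √(-1/337 - 25897) = √(-8727290/337) = I*√2941096730/337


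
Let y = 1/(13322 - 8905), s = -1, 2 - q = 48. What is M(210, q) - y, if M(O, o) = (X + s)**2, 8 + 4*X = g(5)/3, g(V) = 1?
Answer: 5410681/636048 ≈ 8.5067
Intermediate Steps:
q = -46 (q = 2 - 1*48 = 2 - 48 = -46)
X = -23/12 (X = -2 + (1/3)/4 = -2 + (1*(1/3))/4 = -2 + (1/4)*(1/3) = -2 + 1/12 = -23/12 ≈ -1.9167)
M(O, o) = 1225/144 (M(O, o) = (-23/12 - 1)**2 = (-35/12)**2 = 1225/144)
y = 1/4417 ≈ 0.00022640
M(210, q) - y = 1225/144 - 1*1/4417 = 1225/144 - 1/4417 = 5410681/636048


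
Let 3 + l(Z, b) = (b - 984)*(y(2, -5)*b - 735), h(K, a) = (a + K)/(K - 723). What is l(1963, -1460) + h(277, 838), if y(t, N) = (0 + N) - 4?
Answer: -60635651/2 ≈ -3.0318e+7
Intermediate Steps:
y(t, N) = -4 + N (y(t, N) = N - 4 = -4 + N)
h(K, a) = (K + a)/(-723 + K)
l(Z, b) = -3 + (-984 + b)*(-735 - 9*b) (l(Z, b) = -3 + (b - 984)*((-4 - 5)*b - 735) = -3 + (-984 + b)*(-9*b - 735) = -3 + (-984 + b)*(-735 - 9*b))
l(1963, -1460) + h(277, 838) = (723237 - 9*(-1460)² + 8121*(-1460)) + (277 + 838)/(-723 + 277) = (723237 - 9*2131600 - 11856660) + 1115/(-446) = (723237 - 19184400 - 11856660) - 1/446*1115 = -30317823 - 5/2 = -60635651/2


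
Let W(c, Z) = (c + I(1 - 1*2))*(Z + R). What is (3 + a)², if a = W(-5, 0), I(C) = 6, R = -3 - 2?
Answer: 4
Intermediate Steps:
R = -5
W(c, Z) = (-5 + Z)*(6 + c) (W(c, Z) = (c + 6)*(Z - 5) = (6 + c)*(-5 + Z) = (-5 + Z)*(6 + c))
a = -5 (a = -30 - 5*(-5) + 6*0 + 0*(-5) = -30 + 25 + 0 + 0 = -5)
(3 + a)² = (3 - 5)² = (-2)² = 4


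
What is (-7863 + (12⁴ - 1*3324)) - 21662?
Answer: -12113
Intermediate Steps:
(-7863 + (12⁴ - 1*3324)) - 21662 = (-7863 + (20736 - 3324)) - 21662 = (-7863 + 17412) - 21662 = 9549 - 21662 = -12113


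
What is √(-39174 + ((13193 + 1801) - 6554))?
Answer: 11*I*√254 ≈ 175.31*I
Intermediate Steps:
√(-39174 + ((13193 + 1801) - 6554)) = √(-39174 + (14994 - 6554)) = √(-39174 + 8440) = √(-30734) = 11*I*√254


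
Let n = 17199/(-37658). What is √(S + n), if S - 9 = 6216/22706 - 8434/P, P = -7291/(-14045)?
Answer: I*√157776552948542446359746768378/3117130518734 ≈ 127.43*I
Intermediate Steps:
P = 7291/14045 (P = -7291*(-1/14045) = 7291/14045 ≈ 0.51912)
n = -17199/37658 (n = 17199*(-1/37658) = -17199/37658 ≈ -0.45672)
S = -1344057999155/82774723 (S = 9 + (6216/22706 - 8434/7291/14045) = 9 + (6216*(1/22706) - 8434*14045/7291) = 9 + (3108/11353 - 118455530/7291) = 9 - 1344802971662/82774723 = -1344057999155/82774723 ≈ -16238.)
√(S + n) = √(-1344057999155/82774723 - 17199/37658) = √(-50615959774639867/3117130518734) = I*√157776552948542446359746768378/3117130518734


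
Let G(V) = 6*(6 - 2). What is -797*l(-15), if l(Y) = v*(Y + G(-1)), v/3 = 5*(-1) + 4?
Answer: 21519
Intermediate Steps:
G(V) = 24 (G(V) = 6*4 = 24)
v = -3 (v = 3*(5*(-1) + 4) = 3*(-5 + 4) = 3*(-1) = -3)
l(Y) = -72 - 3*Y (l(Y) = -3*(Y + 24) = -3*(24 + Y) = -72 - 3*Y)
-797*l(-15) = -797*(-72 - 3*(-15)) = -797*(-72 + 45) = -797*(-27) = 21519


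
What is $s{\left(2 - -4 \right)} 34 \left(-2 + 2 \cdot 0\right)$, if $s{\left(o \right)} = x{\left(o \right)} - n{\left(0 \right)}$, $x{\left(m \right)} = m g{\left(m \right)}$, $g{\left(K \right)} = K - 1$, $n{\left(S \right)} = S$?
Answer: $-2040$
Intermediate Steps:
$g{\left(K \right)} = -1 + K$
$x{\left(m \right)} = m \left(-1 + m\right)$
$s{\left(o \right)} = o \left(-1 + o\right)$ ($s{\left(o \right)} = o \left(-1 + o\right) - 0 = o \left(-1 + o\right) + 0 = o \left(-1 + o\right)$)
$s{\left(2 - -4 \right)} 34 \left(-2 + 2 \cdot 0\right) = \left(2 - -4\right) \left(-1 + \left(2 - -4\right)\right) 34 \left(-2 + 2 \cdot 0\right) = \left(2 + 4\right) \left(-1 + \left(2 + 4\right)\right) 34 \left(-2 + 0\right) = 6 \left(-1 + 6\right) 34 \left(-2\right) = 6 \cdot 5 \cdot 34 \left(-2\right) = 30 \cdot 34 \left(-2\right) = 1020 \left(-2\right) = -2040$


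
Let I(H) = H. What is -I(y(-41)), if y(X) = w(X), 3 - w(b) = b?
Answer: -44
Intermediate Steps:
w(b) = 3 - b
y(X) = 3 - X
-I(y(-41)) = -(3 - 1*(-41)) = -(3 + 41) = -1*44 = -44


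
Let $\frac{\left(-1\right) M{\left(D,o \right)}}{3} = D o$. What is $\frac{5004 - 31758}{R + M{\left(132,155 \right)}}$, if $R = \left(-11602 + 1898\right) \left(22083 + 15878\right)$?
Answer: $\frac{1029}{14170574} \approx 7.2615 \cdot 10^{-5}$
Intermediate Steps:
$M{\left(D,o \right)} = - 3 D o$
$R = -368373544$ ($R = \left(-9704\right) 37961 = -368373544$)
$\frac{5004 - 31758}{R + M{\left(132,155 \right)}} = \frac{5004 - 31758}{-368373544 - 396 \cdot 155} = - \frac{26754}{-368373544 - 61380} = - \frac{26754}{-368434924} = \left(-26754\right) \left(- \frac{1}{368434924}\right) = \frac{1029}{14170574}$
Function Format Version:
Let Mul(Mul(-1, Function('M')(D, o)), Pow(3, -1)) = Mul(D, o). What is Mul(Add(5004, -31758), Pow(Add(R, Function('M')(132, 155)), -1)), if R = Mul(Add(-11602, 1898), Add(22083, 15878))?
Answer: Rational(1029, 14170574) ≈ 7.2615e-5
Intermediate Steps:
Function('M')(D, o) = Mul(-3, D, o) (Function('M')(D, o) = Mul(-3, Mul(D, o)) = Mul(-3, D, o))
R = -368373544 (R = Mul(-9704, 37961) = -368373544)
Mul(Add(5004, -31758), Pow(Add(R, Function('M')(132, 155)), -1)) = Mul(Add(5004, -31758), Pow(Add(-368373544, Mul(-3, 132, 155)), -1)) = Mul(-26754, Pow(Add(-368373544, -61380), -1)) = Mul(-26754, Pow(-368434924, -1)) = Mul(-26754, Rational(-1, 368434924)) = Rational(1029, 14170574)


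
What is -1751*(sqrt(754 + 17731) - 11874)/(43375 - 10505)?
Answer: 10395687/16435 - 1751*sqrt(18485)/32870 ≈ 625.29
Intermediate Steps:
-1751*(sqrt(754 + 17731) - 11874)/(43375 - 10505) = -(-10395687/16435 + 1751*sqrt(18485)/32870) = -1751*(-5937/16435 + sqrt(18485)/32870) = 10395687/16435 - 1751*sqrt(18485)/32870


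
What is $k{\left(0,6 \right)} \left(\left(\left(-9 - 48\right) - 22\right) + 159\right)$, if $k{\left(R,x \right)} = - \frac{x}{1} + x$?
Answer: $0$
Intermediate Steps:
$k{\left(R,x \right)} = 0$ ($k{\left(R,x \right)} = - x 1 + x = - x + x = 0$)
$k{\left(0,6 \right)} \left(\left(\left(-9 - 48\right) - 22\right) + 159\right) = 0 \left(\left(\left(-9 - 48\right) - 22\right) + 159\right) = 0 \left(\left(-57 - 22\right) + 159\right) = 0 \left(-79 + 159\right) = 0 \cdot 80 = 0$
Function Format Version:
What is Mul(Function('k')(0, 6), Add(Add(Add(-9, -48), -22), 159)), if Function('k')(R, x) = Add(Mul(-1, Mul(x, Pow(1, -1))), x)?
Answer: 0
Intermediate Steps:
Function('k')(R, x) = 0 (Function('k')(R, x) = Add(Mul(-1, Mul(x, 1)), x) = Add(Mul(-1, x), x) = 0)
Mul(Function('k')(0, 6), Add(Add(Add(-9, -48), -22), 159)) = Mul(0, Add(Add(Add(-9, -48), -22), 159)) = Mul(0, Add(Add(-57, -22), 159)) = Mul(0, Add(-79, 159)) = Mul(0, 80) = 0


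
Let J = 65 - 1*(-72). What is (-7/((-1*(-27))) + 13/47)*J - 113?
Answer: -140383/1269 ≈ -110.62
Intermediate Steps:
J = 137 (J = 65 + 72 = 137)
(-7/((-1*(-27))) + 13/47)*J - 113 = (-7/((-1*(-27))) + 13/47)*137 - 113 = (-7/27 + 13*(1/47))*137 - 113 = (-7*1/27 + 13/47)*137 - 113 = (-7/27 + 13/47)*137 - 113 = (22/1269)*137 - 113 = 3014/1269 - 113 = -140383/1269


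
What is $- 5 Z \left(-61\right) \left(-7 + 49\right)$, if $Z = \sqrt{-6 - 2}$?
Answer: $25620 i \sqrt{2} \approx 36232.0 i$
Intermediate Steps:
$Z = 2 i \sqrt{2}$ ($Z = \sqrt{-8} = 2 i \sqrt{2} \approx 2.8284 i$)
$- 5 Z \left(-61\right) \left(-7 + 49\right) = - 5 \cdot 2 i \sqrt{2} \left(-61\right) \left(-7 + 49\right) = - 10 i \sqrt{2} \left(-61\right) 42 = 610 i \sqrt{2} \cdot 42 = 25620 i \sqrt{2}$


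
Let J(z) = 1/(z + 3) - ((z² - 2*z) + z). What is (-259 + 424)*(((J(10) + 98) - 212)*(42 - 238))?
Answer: 85733340/13 ≈ 6.5949e+6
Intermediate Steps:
J(z) = z + 1/(3 + z) - z² (J(z) = 1/(3 + z) - (z² - z) = 1/(3 + z) + (z - z²) = z + 1/(3 + z) - z²)
(-259 + 424)*(((J(10) + 98) - 212)*(42 - 238)) = (-259 + 424)*((((1 - 1*10³ - 2*10² + 3*10)/(3 + 10) + 98) - 212)*(42 - 238)) = 165*((((1 - 1*1000 - 2*100 + 30)/13 + 98) - 212)*(-196)) = 165*((((1 - 1000 - 200 + 30)/13 + 98) - 212)*(-196)) = 165*((((1/13)*(-1169) + 98) - 212)*(-196)) = 165*(((-1169/13 + 98) - 212)*(-196)) = 165*((105/13 - 212)*(-196)) = 165*(-2651/13*(-196)) = 165*(519596/13) = 85733340/13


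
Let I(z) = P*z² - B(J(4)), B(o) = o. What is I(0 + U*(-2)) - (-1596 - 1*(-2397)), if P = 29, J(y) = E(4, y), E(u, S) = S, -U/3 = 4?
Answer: 15899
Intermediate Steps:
U = -12 (U = -3*4 = -12)
J(y) = y
I(z) = -4 + 29*z² (I(z) = 29*z² - 1*4 = 29*z² - 4 = -4 + 29*z²)
I(0 + U*(-2)) - (-1596 - 1*(-2397)) = (-4 + 29*(0 - 12*(-2))²) - (-1596 - 1*(-2397)) = (-4 + 29*(0 + 24)²) - (-1596 + 2397) = (-4 + 29*24²) - 1*801 = (-4 + 29*576) - 801 = (-4 + 16704) - 801 = 16700 - 801 = 15899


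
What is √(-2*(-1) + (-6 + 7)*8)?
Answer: √10 ≈ 3.1623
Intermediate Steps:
√(-2*(-1) + (-6 + 7)*8) = √(2 + 1*8) = √(2 + 8) = √10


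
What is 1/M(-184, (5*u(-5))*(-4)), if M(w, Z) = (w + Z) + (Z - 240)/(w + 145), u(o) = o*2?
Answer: 39/664 ≈ 0.058735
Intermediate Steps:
u(o) = 2*o
M(w, Z) = Z + w + (-240 + Z)/(145 + w) (M(w, Z) = (Z + w) + (-240 + Z)/(145 + w) = Z + w + (-240 + Z)/(145 + w))
1/M(-184, (5*u(-5))*(-4)) = 1/((-240 + (-184)² + 145*(-184) + 146*((5*(2*(-5)))*(-4)) + ((5*(2*(-5)))*(-4))*(-184))/(145 - 184)) = 1/((-240 + 33856 - 26680 + 146*((5*(-10))*(-4)) + ((5*(-10))*(-4))*(-184))/(-39)) = 1/(-(-240 + 33856 - 26680 + 146*(-50*(-4)) - 50*(-4)*(-184))/39) = 1/(-(-240 + 33856 - 26680 + 146*200 + 200*(-184))/39) = 1/(-(-240 + 33856 - 26680 + 29200 - 36800)/39) = 1/(-1/39*(-664)) = 1/(664/39) = 39/664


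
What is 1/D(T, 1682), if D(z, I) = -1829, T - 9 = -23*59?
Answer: -1/1829 ≈ -0.00054675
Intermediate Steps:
T = -1348 (T = 9 - 23*59 = 9 - 1357 = -1348)
1/D(T, 1682) = 1/(-1829) = -1/1829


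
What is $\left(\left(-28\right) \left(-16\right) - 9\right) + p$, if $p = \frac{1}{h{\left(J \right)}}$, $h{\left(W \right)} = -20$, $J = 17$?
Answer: $\frac{8779}{20} \approx 438.95$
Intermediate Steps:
$p = - \frac{1}{20}$ ($p = \frac{1}{-20} = - \frac{1}{20} \approx -0.05$)
$\left(\left(-28\right) \left(-16\right) - 9\right) + p = \left(\left(-28\right) \left(-16\right) - 9\right) - \frac{1}{20} = \left(448 - 9\right) - \frac{1}{20} = 439 - \frac{1}{20} = \frac{8779}{20}$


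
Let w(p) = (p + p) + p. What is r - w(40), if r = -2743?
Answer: -2863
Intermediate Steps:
w(p) = 3*p (w(p) = 2*p + p = 3*p)
r - w(40) = -2743 - 3*40 = -2743 - 1*120 = -2743 - 120 = -2863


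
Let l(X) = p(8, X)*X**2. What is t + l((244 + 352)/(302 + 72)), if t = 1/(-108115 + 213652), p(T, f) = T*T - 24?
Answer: 374884344889/3690523353 ≈ 101.58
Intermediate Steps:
p(T, f) = -24 + T**2 (p(T, f) = T**2 - 24 = -24 + T**2)
l(X) = 40*X**2 (l(X) = (-24 + 8**2)*X**2 = (-24 + 64)*X**2 = 40*X**2)
t = 1/105537 ≈ 9.4753e-6
t + l((244 + 352)/(302 + 72)) = 1/105537 + 40*((244 + 352)/(302 + 72))**2 = 1/105537 + 40*(596/374)**2 = 1/105537 + 40*(596*(1/374))**2 = 1/105537 + 40*(298/187)**2 = 1/105537 + 40*(88804/34969) = 1/105537 + 3552160/34969 = 374884344889/3690523353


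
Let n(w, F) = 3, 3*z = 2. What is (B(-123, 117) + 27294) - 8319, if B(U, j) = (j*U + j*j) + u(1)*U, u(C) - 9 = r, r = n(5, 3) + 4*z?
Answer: 16469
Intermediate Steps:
z = ⅔ (z = (⅓)*2 = ⅔ ≈ 0.66667)
r = 17/3 (r = 3 + 4*(⅔) = 3 + 8/3 = 17/3 ≈ 5.6667)
u(C) = 44/3 (u(C) = 9 + 17/3 = 44/3)
B(U, j) = j² + 44*U/3 + U*j (B(U, j) = (j*U + j*j) + 44*U/3 = (U*j + j²) + 44*U/3 = (j² + U*j) + 44*U/3 = j² + 44*U/3 + U*j)
(B(-123, 117) + 27294) - 8319 = ((117² + (44/3)*(-123) - 123*117) + 27294) - 8319 = ((13689 - 1804 - 14391) + 27294) - 8319 = (-2506 + 27294) - 8319 = 24788 - 8319 = 16469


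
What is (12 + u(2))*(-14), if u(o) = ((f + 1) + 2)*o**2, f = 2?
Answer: -448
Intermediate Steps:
u(o) = 5*o**2 (u(o) = ((2 + 1) + 2)*o**2 = (3 + 2)*o**2 = 5*o**2)
(12 + u(2))*(-14) = (12 + 5*2**2)*(-14) = (12 + 5*4)*(-14) = (12 + 20)*(-14) = 32*(-14) = -448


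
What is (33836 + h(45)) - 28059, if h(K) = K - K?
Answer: 5777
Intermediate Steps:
h(K) = 0
(33836 + h(45)) - 28059 = (33836 + 0) - 28059 = 33836 - 28059 = 5777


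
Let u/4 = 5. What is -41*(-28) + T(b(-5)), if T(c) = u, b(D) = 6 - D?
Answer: 1168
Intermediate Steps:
u = 20 (u = 4*5 = 20)
T(c) = 20
-41*(-28) + T(b(-5)) = -41*(-28) + 20 = 1148 + 20 = 1168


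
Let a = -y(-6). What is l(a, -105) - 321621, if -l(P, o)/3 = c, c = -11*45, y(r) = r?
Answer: -320136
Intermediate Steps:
c = -495
a = 6 (a = -1*(-6) = 6)
l(P, o) = 1485 (l(P, o) = -3*(-495) = 1485)
l(a, -105) - 321621 = 1485 - 321621 = -320136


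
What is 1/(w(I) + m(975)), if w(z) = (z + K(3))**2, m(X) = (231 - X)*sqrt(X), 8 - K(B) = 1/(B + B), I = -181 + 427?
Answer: 83503044/4680766692241 + 4821120*sqrt(39)/4680766692241 ≈ 2.4272e-5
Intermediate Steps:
I = 246
K(B) = 8 - 1/(2*B) (K(B) = 8 - 1/(B + B) = 8 - 1/(2*B))
m(X) = sqrt(X)*(231 - X)
w(z) = (47/6 + z)**2 (w(z) = (z + (8 - 1/2/3))**2 = (z + (8 - 1/2*1/3))**2 = (z + (8 - 1/6))**2 = (z + 47/6)**2 = (47/6 + z)**2)
1/(w(I) + m(975)) = 1/((47 + 6*246)**2/36 + sqrt(975)*(231 - 1*975)) = 1/((47 + 1476)**2/36 + (5*sqrt(39))*(231 - 975)) = 1/((1/36)*1523**2 + (5*sqrt(39))*(-744)) = 1/((1/36)*2319529 - 3720*sqrt(39)) = 1/(2319529/36 - 3720*sqrt(39))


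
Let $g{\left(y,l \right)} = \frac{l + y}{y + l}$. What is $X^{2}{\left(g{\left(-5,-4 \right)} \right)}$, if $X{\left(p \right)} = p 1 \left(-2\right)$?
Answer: $4$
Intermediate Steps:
$g{\left(y,l \right)} = 1$ ($g{\left(y,l \right)} = \frac{l + y}{l + y} = 1$)
$X{\left(p \right)} = - 2 p$ ($X{\left(p \right)} = p \left(-2\right) = - 2 p$)
$X^{2}{\left(g{\left(-5,-4 \right)} \right)} = \left(\left(-2\right) 1\right)^{2} = \left(-2\right)^{2} = 4$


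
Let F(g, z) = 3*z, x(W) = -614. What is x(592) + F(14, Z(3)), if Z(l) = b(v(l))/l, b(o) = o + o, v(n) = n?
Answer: -608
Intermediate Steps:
b(o) = 2*o
Z(l) = 2 (Z(l) = (2*l)/l = 2)
x(592) + F(14, Z(3)) = -614 + 3*2 = -614 + 6 = -608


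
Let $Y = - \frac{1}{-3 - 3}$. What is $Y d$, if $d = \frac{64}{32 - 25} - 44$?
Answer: $- \frac{122}{21} \approx -5.8095$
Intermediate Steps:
$Y = \frac{1}{6}$ ($Y = - \frac{1}{-6} = \left(-1\right) \left(- \frac{1}{6}\right) = \frac{1}{6} \approx 0.16667$)
$d = - \frac{244}{7}$ ($d = \frac{64}{7} - 44 = - \frac{244}{7} \approx -34.857$)
$Y d = \frac{1}{6} \left(- \frac{244}{7}\right) = - \frac{122}{21}$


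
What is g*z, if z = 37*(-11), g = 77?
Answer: -31339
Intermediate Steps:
z = -407
g*z = 77*(-407) = -31339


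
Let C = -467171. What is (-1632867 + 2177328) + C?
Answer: 77290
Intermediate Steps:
(-1632867 + 2177328) + C = (-1632867 + 2177328) - 467171 = 544461 - 467171 = 77290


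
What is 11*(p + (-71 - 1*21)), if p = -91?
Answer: -2013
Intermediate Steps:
11*(p + (-71 - 1*21)) = 11*(-91 + (-71 - 1*21)) = 11*(-91 + (-71 - 21)) = 11*(-91 - 92) = 11*(-183) = -2013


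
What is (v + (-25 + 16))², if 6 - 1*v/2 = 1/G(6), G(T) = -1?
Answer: 25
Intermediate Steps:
v = 14 (v = 12 - 2/(-1) = 12 - 2*(-1) = 12 + 2 = 14)
(v + (-25 + 16))² = (14 + (-25 + 16))² = (14 - 9)² = 5² = 25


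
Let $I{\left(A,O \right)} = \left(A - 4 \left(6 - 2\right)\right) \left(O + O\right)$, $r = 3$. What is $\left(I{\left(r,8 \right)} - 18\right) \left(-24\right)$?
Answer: $5424$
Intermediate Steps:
$I{\left(A,O \right)} = 2 O \left(-16 + A\right)$ ($I{\left(A,O \right)} = \left(A - 16\right) 2 O = \left(-16 + A\right) 2 O = 2 O \left(-16 + A\right)$)
$\left(I{\left(r,8 \right)} - 18\right) \left(-24\right) = \left(2 \cdot 8 \left(-16 + 3\right) - 18\right) \left(-24\right) = \left(2 \cdot 8 \left(-13\right) - 18\right) \left(-24\right) = \left(-208 - 18\right) \left(-24\right) = \left(-226\right) \left(-24\right) = 5424$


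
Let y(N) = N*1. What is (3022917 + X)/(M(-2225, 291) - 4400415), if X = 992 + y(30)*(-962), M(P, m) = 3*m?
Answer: -2995049/4399542 ≈ -0.68076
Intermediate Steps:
y(N) = N
X = -27868 (X = 992 + 30*(-962) = 992 - 28860 = -27868)
(3022917 + X)/(M(-2225, 291) - 4400415) = (3022917 - 27868)/(3*291 - 4400415) = 2995049/(873 - 4400415) = 2995049/(-4399542) = 2995049*(-1/4399542) = -2995049/4399542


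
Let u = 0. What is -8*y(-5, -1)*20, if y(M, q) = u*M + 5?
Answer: -800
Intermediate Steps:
y(M, q) = 5 (y(M, q) = 0*M + 5 = 0 + 5 = 5)
-8*y(-5, -1)*20 = -8*5*20 = -40*20 = -800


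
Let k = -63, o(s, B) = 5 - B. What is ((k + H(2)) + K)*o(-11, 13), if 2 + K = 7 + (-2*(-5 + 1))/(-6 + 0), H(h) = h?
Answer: 1376/3 ≈ 458.67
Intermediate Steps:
K = 11/3 (K = -2 + (7 + (-2*(-5 + 1))/(-6 + 0)) = -2 + (7 - 2*(-4)/(-6)) = -2 + (7 + 8*(-1/6)) = -2 + (7 - 4/3) = -2 + 17/3 = 11/3 ≈ 3.6667)
((k + H(2)) + K)*o(-11, 13) = ((-63 + 2) + 11/3)*(5 - 1*13) = (-61 + 11/3)*(5 - 13) = -172/3*(-8) = 1376/3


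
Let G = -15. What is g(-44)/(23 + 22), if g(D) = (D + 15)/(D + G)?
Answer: 29/2655 ≈ 0.010923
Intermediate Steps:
g(D) = (15 + D)/(-15 + D) (g(D) = (D + 15)/(D - 15) = (15 + D)/(-15 + D))
g(-44)/(23 + 22) = ((15 - 44)/(-15 - 44))/(23 + 22) = (-29/(-59))/45 = -1/59*(-29)*(1/45) = (29/59)*(1/45) = 29/2655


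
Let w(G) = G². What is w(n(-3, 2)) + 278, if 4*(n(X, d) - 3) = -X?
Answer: 4673/16 ≈ 292.06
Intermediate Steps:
n(X, d) = 3 - X/4 (n(X, d) = 3 + (-X)/4 = 3 - X/4)
w(n(-3, 2)) + 278 = (3 - ¼*(-3))² + 278 = (3 + ¾)² + 278 = (15/4)² + 278 = 225/16 + 278 = 4673/16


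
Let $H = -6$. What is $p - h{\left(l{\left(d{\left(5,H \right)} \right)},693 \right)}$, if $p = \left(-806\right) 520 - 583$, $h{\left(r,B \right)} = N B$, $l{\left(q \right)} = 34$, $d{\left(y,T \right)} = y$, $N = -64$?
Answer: $-375351$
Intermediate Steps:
$h{\left(r,B \right)} = - 64 B$
$p = -419703$ ($p = -419120 - 583 = -419703$)
$p - h{\left(l{\left(d{\left(5,H \right)} \right)},693 \right)} = -419703 - \left(-64\right) 693 = -419703 - -44352 = -419703 + 44352 = -375351$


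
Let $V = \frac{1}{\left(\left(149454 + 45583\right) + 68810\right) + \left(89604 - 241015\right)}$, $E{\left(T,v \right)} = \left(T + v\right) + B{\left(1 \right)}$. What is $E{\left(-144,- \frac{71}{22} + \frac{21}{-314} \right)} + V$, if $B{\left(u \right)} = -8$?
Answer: $- \frac{30154546421}{194176972} \approx -155.29$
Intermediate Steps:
$E{\left(T,v \right)} = -8 + T + v$ ($E{\left(T,v \right)} = \left(T + v\right) - 8 = -8 + T + v$)
$V = \frac{1}{112436}$ ($V = \frac{1}{\left(195037 + 68810\right) + \left(89604 - 241015\right)} = \frac{1}{263847 - 151411} = \frac{1}{112436} \approx 8.8939 \cdot 10^{-6}$)
$E{\left(-144,- \frac{71}{22} + \frac{21}{-314} \right)} + V = \left(-8 - 144 + \left(- \frac{71}{22} + \frac{21}{-314}\right)\right) + \frac{1}{112436} = \left(-8 - 144 + \left(\left(-71\right) \frac{1}{22} + 21 \left(- \frac{1}{314}\right)\right)\right) + \frac{1}{112436} = \left(-8 - 144 - \frac{5689}{1727}\right) + \frac{1}{112436} = - \frac{268193}{1727} + \frac{1}{112436} = - \frac{30154546421}{194176972}$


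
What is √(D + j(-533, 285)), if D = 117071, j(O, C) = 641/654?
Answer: 5*√2002942362/654 ≈ 342.16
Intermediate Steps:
j(O, C) = 641/654 (j(O, C) = 641*(1/654) = 641/654)
√(D + j(-533, 285)) = √(117071 + 641/654) = √(76565075/654) = 5*√2002942362/654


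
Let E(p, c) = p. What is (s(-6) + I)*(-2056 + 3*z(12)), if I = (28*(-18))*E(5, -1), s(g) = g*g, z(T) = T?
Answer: 5017680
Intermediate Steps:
s(g) = g²
I = -2520 (I = (28*(-18))*5 = -504*5 = -2520)
(s(-6) + I)*(-2056 + 3*z(12)) = ((-6)² - 2520)*(-2056 + 3*12) = (36 - 2520)*(-2056 + 36) = -2484*(-2020) = 5017680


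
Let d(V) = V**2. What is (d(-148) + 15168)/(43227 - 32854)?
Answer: 37072/10373 ≈ 3.5739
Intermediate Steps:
(d(-148) + 15168)/(43227 - 32854) = ((-148)**2 + 15168)/(43227 - 32854) = (21904 + 15168)/10373 = 37072*(1/10373) = 37072/10373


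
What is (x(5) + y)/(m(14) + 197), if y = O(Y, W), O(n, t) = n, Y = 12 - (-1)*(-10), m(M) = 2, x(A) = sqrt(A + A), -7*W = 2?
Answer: 2/199 + sqrt(10)/199 ≈ 0.025941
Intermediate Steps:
W = -2/7 (W = -1/7*2 = -2/7 ≈ -0.28571)
x(A) = sqrt(2)*sqrt(A) (x(A) = sqrt(2*A) = sqrt(2)*sqrt(A))
Y = 2 (Y = 12 - 1*10 = 12 - 10 = 2)
y = 2
(x(5) + y)/(m(14) + 197) = (sqrt(2)*sqrt(5) + 2)/(2 + 197) = (sqrt(10) + 2)/199 = (2 + sqrt(10))*(1/199) = 2/199 + sqrt(10)/199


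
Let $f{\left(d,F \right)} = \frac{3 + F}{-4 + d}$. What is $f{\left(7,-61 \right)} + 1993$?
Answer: $\frac{5921}{3} \approx 1973.7$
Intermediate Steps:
$f{\left(d,F \right)} = \frac{3 + F}{-4 + d}$
$f{\left(7,-61 \right)} + 1993 = \frac{3 - 61}{-4 + 7} + 1993 = \frac{1}{3} \left(-58\right) + 1993 = - \frac{58}{3} + 1993 = \frac{5921}{3}$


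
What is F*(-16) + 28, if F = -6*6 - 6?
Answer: 700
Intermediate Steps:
F = -42 (F = -36 - 6 = -42)
F*(-16) + 28 = -42*(-16) + 28 = 672 + 28 = 700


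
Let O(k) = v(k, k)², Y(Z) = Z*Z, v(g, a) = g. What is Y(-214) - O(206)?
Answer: 3360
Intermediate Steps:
Y(Z) = Z²
O(k) = k²
Y(-214) - O(206) = (-214)² - 1*206² = 45796 - 1*42436 = 45796 - 42436 = 3360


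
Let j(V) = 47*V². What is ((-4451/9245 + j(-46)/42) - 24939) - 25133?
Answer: -9261605041/194145 ≈ -47705.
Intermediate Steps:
((-4451/9245 + j(-46)/42) - 24939) - 25133 = ((-4451/9245 + (47*(-46)²)/42) - 24939) - 25133 = ((-4451*1/9245 + (47*2116)*(1/42)) - 24939) - 25133 = ((-4451/9245 + 99452*(1/42)) - 24939) - 25133 = ((-4451/9245 + 49726/21) - 24939) - 25133 = (459623399/194145 - 24939) - 25133 = -4382158756/194145 - 25133 = -9261605041/194145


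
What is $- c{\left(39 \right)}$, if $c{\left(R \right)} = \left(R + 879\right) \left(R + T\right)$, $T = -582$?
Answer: $498474$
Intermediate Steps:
$c{\left(R \right)} = \left(-582 + R\right) \left(879 + R\right)$ ($c{\left(R \right)} = \left(R + 879\right) \left(R - 582\right) = \left(879 + R\right) \left(-582 + R\right) = \left(-582 + R\right) \left(879 + R\right)$)
$- c{\left(39 \right)} = - (-511578 + 39^{2} + 297 \cdot 39) = - (-511578 + 1521 + 11583) = \left(-1\right) \left(-498474\right) = 498474$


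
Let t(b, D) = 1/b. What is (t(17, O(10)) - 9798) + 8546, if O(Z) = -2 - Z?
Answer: -21283/17 ≈ -1251.9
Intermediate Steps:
(t(17, O(10)) - 9798) + 8546 = (1/17 - 9798) + 8546 = -166565/17 + 8546 = -21283/17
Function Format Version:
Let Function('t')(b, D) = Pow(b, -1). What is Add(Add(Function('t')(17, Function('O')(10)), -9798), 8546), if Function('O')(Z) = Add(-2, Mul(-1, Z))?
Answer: Rational(-21283, 17) ≈ -1251.9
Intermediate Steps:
Add(Add(Function('t')(17, Function('O')(10)), -9798), 8546) = Add(Add(Pow(17, -1), -9798), 8546) = Add(Add(Rational(1, 17), -9798), 8546) = Add(Rational(-166565, 17), 8546) = Rational(-21283, 17)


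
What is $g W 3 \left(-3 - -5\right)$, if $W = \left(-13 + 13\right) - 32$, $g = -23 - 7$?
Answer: $5760$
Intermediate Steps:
$g = -30$
$W = -32$ ($W = 0 - 32 = -32$)
$g W 3 \left(-3 - -5\right) = \left(-30\right) \left(-32\right) 3 \left(-3 - -5\right) = 960 \cdot 3 \left(-3 + 5\right) = 960 \cdot 3 \cdot 2 = 960 \cdot 6 = 5760$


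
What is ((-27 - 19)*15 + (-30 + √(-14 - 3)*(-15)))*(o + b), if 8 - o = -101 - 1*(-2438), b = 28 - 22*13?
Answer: 1862640 + 38805*I*√17 ≈ 1.8626e+6 + 1.6e+5*I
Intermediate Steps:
b = -258 (b = 28 - 286 = -258)
o = -2329 (o = 8 - (-101 - 1*(-2438)) = 8 - (-101 + 2438) = 8 - 1*2337 = 8 - 2337 = -2329)
((-27 - 19)*15 + (-30 + √(-14 - 3)*(-15)))*(o + b) = ((-27 - 19)*15 + (-30 + √(-14 - 3)*(-15)))*(-2329 - 258) = (-46*15 + (-30 + √(-17)*(-15)))*(-2587) = (-690 + (-30 + (I*√17)*(-15)))*(-2587) = (-690 + (-30 - 15*I*√17))*(-2587) = (-720 - 15*I*√17)*(-2587) = 1862640 + 38805*I*√17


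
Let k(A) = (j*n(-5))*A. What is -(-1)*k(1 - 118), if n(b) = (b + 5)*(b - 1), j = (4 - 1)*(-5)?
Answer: 0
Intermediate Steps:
j = -15 (j = 3*(-5) = -15)
n(b) = (-1 + b)*(5 + b) (n(b) = (5 + b)*(-1 + b) = (-1 + b)*(5 + b))
k(A) = 0 (k(A) = (-15*(-5 + (-5)² + 4*(-5)))*A = (-15*(-5 + 25 - 20))*A = (-15*0)*A = 0*A = 0)
-(-1)*k(1 - 118) = -(-1)*0 = -1*0 = 0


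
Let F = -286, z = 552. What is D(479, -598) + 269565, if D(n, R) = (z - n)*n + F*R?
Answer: 475560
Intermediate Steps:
D(n, R) = -286*R + n*(552 - n) (D(n, R) = (552 - n)*n - 286*R = n*(552 - n) - 286*R = -286*R + n*(552 - n))
D(479, -598) + 269565 = (-1*479**2 - 286*(-598) + 552*479) + 269565 = (-1*229441 + 171028 + 264408) + 269565 = (-229441 + 171028 + 264408) + 269565 = 205995 + 269565 = 475560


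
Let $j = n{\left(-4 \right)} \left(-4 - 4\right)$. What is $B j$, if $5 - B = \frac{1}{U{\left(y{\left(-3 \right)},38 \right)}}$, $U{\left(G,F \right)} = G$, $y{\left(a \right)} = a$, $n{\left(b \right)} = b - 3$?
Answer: $\frac{896}{3} \approx 298.67$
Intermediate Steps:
$n{\left(b \right)} = -3 + b$
$j = 56$ ($j = \left(-3 - 4\right) \left(-4 - 4\right) = \left(-7\right) \left(-8\right) = 56$)
$B = \frac{16}{3}$ ($B = 5 - \frac{1}{-3} = 5 - - \frac{1}{3} = 5 + \frac{1}{3} = \frac{16}{3} \approx 5.3333$)
$B j = \frac{16}{3} \cdot 56 = \frac{896}{3}$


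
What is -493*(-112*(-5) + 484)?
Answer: -514692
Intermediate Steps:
-493*(-112*(-5) + 484) = -493*(560 + 484) = -493*1044 = -514692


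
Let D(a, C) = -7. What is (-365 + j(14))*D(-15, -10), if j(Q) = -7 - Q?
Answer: 2702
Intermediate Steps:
(-365 + j(14))*D(-15, -10) = (-365 + (-7 - 1*14))*(-7) = (-365 + (-7 - 14))*(-7) = (-365 - 21)*(-7) = -386*(-7) = 2702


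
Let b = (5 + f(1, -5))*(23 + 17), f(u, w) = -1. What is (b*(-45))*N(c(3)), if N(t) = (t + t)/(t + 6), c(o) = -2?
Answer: 7200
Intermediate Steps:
N(t) = 2*t/(6 + t) (N(t) = (2*t)/(6 + t) = 2*t/(6 + t))
b = 160 (b = (5 - 1)*(23 + 17) = 4*40 = 160)
(b*(-45))*N(c(3)) = (160*(-45))*(2*(-2)/(6 - 2)) = -14400*(-2)/4 = -7200*(-1) = 7200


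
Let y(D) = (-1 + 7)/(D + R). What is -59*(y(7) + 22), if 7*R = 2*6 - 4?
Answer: -25488/19 ≈ -1341.5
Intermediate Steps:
R = 8/7 (R = (2*6 - 4)/7 = (12 - 4)/7 = (⅐)*8 = 8/7 ≈ 1.1429)
y(D) = 6/(8/7 + D) (y(D) = (-1 + 7)/(D + 8/7) = 6/(8/7 + D))
-59*(y(7) + 22) = -59*(42/(8 + 7*7) + 22) = -59*(42/(8 + 49) + 22) = -59*(42/57 + 22) = -59*(42*(1/57) + 22) = -59*(14/19 + 22) = -59*432/19 = -25488/19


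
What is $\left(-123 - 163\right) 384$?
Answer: $-109824$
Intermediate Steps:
$\left(-123 - 163\right) 384 = \left(-286\right) 384 = -109824$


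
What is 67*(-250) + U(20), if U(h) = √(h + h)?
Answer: -16750 + 2*√10 ≈ -16744.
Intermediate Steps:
U(h) = √2*√h (U(h) = √(2*h) = √2*√h)
67*(-250) + U(20) = 67*(-250) + √2*√20 = -16750 + √2*(2*√5) = -16750 + 2*√10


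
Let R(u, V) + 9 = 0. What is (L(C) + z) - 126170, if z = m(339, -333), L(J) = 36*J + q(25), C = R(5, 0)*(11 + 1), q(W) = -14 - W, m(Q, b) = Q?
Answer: -129758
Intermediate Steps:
R(u, V) = -9 (R(u, V) = -9 + 0 = -9)
C = -108 (C = -9*(11 + 1) = -9*12 = -108)
L(J) = -39 + 36*J (L(J) = 36*J + (-14 - 1*25) = 36*J + (-14 - 25) = 36*J - 39 = -39 + 36*J)
z = 339
(L(C) + z) - 126170 = ((-39 + 36*(-108)) + 339) - 126170 = ((-39 - 3888) + 339) - 126170 = (-3927 + 339) - 126170 = -3588 - 126170 = -129758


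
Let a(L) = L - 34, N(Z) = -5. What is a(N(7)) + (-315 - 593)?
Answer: -947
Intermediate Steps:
a(L) = -34 + L
a(N(7)) + (-315 - 593) = (-34 - 5) + (-315 - 593) = -39 - 908 = -947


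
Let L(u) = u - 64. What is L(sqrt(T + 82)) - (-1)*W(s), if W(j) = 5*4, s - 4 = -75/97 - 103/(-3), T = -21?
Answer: -44 + sqrt(61) ≈ -36.190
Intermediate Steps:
s = 10930/291 (s = 4 + (-75/97 - 103/(-3)) = 4 + (-75*1/97 - 103*(-1/3)) = 4 + (-75/97 + 103/3) = 4 + 9766/291 = 10930/291 ≈ 37.560)
W(j) = 20
L(u) = -64 + u
L(sqrt(T + 82)) - (-1)*W(s) = (-64 + sqrt(-21 + 82)) - (-1)*20 = (-64 + sqrt(61)) - 1*(-20) = (-64 + sqrt(61)) + 20 = -44 + sqrt(61)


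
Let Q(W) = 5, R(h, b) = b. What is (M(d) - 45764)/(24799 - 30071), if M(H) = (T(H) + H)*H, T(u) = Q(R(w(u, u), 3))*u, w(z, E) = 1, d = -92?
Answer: -1255/1318 ≈ -0.95220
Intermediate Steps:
T(u) = 5*u
M(H) = 6*H² (M(H) = (5*H + H)*H = (6*H)*H = 6*H²)
(M(d) - 45764)/(24799 - 30071) = (6*(-92)² - 45764)/(24799 - 30071) = (6*8464 - 45764)/(-5272) = (50784 - 45764)*(-1/5272) = 5020*(-1/5272) = -1255/1318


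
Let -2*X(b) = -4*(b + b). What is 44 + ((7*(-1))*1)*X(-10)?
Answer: 324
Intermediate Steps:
X(b) = 4*b (X(b) = -(-2)*(b + b) = -(-2)*2*b = -(-4)*b = 4*b)
44 + ((7*(-1))*1)*X(-10) = 44 + ((7*(-1))*1)*(4*(-10)) = 44 - 7*1*(-40) = 44 - 7*(-40) = 44 + 280 = 324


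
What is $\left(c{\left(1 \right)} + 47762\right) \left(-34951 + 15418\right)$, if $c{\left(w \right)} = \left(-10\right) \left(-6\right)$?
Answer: $-934107126$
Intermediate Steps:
$c{\left(w \right)} = 60$
$\left(c{\left(1 \right)} + 47762\right) \left(-34951 + 15418\right) = \left(60 + 47762\right) \left(-34951 + 15418\right) = 47822 \left(-19533\right) = -934107126$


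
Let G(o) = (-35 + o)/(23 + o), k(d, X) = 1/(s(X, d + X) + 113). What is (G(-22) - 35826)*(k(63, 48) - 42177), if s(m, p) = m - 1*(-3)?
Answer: 248203679841/164 ≈ 1.5134e+9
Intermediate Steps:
s(m, p) = 3 + m (s(m, p) = m + 3 = 3 + m)
k(d, X) = 1/(116 + X) (k(d, X) = 1/((3 + X) + 113) = 1/(116 + X))
G(o) = (-35 + o)/(23 + o)
(G(-22) - 35826)*(k(63, 48) - 42177) = ((-35 - 22)/(23 - 22) - 35826)*(1/(116 + 48) - 42177) = (-57/1 - 35826)*(1/164 - 42177) = (1*(-57) - 35826)*(1/164 - 42177) = (-57 - 35826)*(-6917027/164) = -35883*(-6917027/164) = 248203679841/164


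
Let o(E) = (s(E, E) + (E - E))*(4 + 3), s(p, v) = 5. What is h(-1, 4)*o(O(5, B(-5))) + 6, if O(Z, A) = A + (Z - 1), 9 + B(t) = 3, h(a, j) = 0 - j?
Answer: -134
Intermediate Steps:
h(a, j) = -j
B(t) = -6 (B(t) = -9 + 3 = -6)
O(Z, A) = -1 + A + Z (O(Z, A) = A + (-1 + Z) = -1 + A + Z)
o(E) = 35 (o(E) = (5 + (E - E))*(4 + 3) = (5 + 0)*7 = 5*7 = 35)
h(-1, 4)*o(O(5, B(-5))) + 6 = -1*4*35 + 6 = -4*35 + 6 = -140 + 6 = -134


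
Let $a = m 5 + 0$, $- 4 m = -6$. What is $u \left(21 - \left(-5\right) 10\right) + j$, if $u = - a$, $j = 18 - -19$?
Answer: $- \frac{991}{2} \approx -495.5$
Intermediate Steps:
$m = \frac{3}{2}$ ($m = \left(- \frac{1}{4}\right) \left(-6\right) = \frac{3}{2} \approx 1.5$)
$j = 37$ ($j = 18 + 19 = 37$)
$a = \frac{15}{2}$ ($a = \frac{3}{2} \cdot 5 + 0 = \frac{15}{2} + 0 = \frac{15}{2} \approx 7.5$)
$u = - \frac{15}{2}$ ($u = \left(-1\right) \frac{15}{2} = - \frac{15}{2} \approx -7.5$)
$u \left(21 - \left(-5\right) 10\right) + j = - \frac{15 \left(21 - \left(-5\right) 10\right)}{2} + 37 = - \frac{15 \left(21 - -50\right)}{2} + 37 = - \frac{15 \left(21 + 50\right)}{2} + 37 = \left(- \frac{15}{2}\right) 71 + 37 = - \frac{1065}{2} + 37 = - \frac{991}{2}$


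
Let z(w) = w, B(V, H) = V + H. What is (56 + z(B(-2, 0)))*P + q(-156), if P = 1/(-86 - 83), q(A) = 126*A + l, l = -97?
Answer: -3338311/169 ≈ -19753.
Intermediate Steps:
B(V, H) = H + V
q(A) = -97 + 126*A (q(A) = 126*A - 97 = -97 + 126*A)
P = -1/169 (P = 1/(-169) = -1/169 ≈ -0.0059172)
(56 + z(B(-2, 0)))*P + q(-156) = (56 + (0 - 2))*(-1/169) + (-97 + 126*(-156)) = (56 - 2)*(-1/169) + (-97 - 19656) = 54*(-1/169) - 19753 = -54/169 - 19753 = -3338311/169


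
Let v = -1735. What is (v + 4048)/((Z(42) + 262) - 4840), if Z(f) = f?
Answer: -257/504 ≈ -0.50992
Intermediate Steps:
(v + 4048)/((Z(42) + 262) - 4840) = (-1735 + 4048)/((42 + 262) - 4840) = 2313/(304 - 4840) = 2313/(-4536) = 2313*(-1/4536) = -257/504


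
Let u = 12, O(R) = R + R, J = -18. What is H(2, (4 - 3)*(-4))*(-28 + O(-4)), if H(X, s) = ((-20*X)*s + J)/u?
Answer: -426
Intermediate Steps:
O(R) = 2*R
H(X, s) = -3/2 - 5*X*s/3 (H(X, s) = ((-20*X)*s - 18)/12 = (-20*X*s - 18)*(1/12) = (-18 - 20*X*s)*(1/12) = -3/2 - 5*X*s/3)
H(2, (4 - 3)*(-4))*(-28 + O(-4)) = (-3/2 - 5/3*2*(4 - 3)*(-4))*(-28 + 2*(-4)) = (-3/2 - 5/3*2*1*(-4))*(-28 - 8) = (-3/2 - 5/3*2*(-4))*(-36) = (-3/2 + 40/3)*(-36) = (71/6)*(-36) = -426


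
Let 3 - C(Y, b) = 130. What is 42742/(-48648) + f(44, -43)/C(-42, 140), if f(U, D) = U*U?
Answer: -49805381/3089148 ≈ -16.123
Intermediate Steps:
f(U, D) = U²
C(Y, b) = -127 (C(Y, b) = 3 - 1*130 = 3 - 130 = -127)
42742/(-48648) + f(44, -43)/C(-42, 140) = 42742/(-48648) + 44²/(-127) = 42742*(-1/48648) + 1936*(-1/127) = -21371/24324 - 1936/127 = -49805381/3089148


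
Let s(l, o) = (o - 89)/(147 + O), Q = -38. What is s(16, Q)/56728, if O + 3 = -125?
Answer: -127/1077832 ≈ -0.00011783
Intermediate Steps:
O = -128 (O = -3 - 125 = -128)
s(l, o) = -89/19 + o/19 (s(l, o) = (o - 89)/(147 - 128) = (-89 + o)/19 = (-89 + o)*(1/19) = -89/19 + o/19)
s(16, Q)/56728 = (-89/19 + (1/19)*(-38))/56728 = (-89/19 - 2)*(1/56728) = -127/19*1/56728 = -127/1077832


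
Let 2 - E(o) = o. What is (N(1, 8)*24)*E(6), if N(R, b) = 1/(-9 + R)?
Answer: 12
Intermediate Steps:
E(o) = 2 - o
(N(1, 8)*24)*E(6) = (24/(-9 + 1))*(2 - 1*6) = (24/(-8))*(2 - 6) = -1/8*24*(-4) = -3*(-4) = 12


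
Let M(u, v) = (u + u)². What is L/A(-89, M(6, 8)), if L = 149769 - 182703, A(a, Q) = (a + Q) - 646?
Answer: 10978/197 ≈ 55.726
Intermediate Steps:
M(u, v) = 4*u² (M(u, v) = (2*u)² = 4*u²)
A(a, Q) = -646 + Q + a (A(a, Q) = (Q + a) - 646 = -646 + Q + a)
L = -32934
L/A(-89, M(6, 8)) = -32934/(-646 + 4*6² - 89) = -32934/(-646 + 4*36 - 89) = -32934/(-646 + 144 - 89) = -32934/(-591) = -32934*(-1/591) = 10978/197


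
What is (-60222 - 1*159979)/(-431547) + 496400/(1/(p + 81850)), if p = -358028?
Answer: -59162832048262199/431547 ≈ -1.3709e+11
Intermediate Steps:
(-60222 - 1*159979)/(-431547) + 496400/(1/(p + 81850)) = (-60222 - 1*159979)/(-431547) + 496400/(1/(-358028 + 81850)) = (-60222 - 159979)*(-1/431547) + 496400/(1/(-276178)) = -220201*(-1/431547) + 496400/(-1/276178) = 220201/431547 + 496400*(-276178) = 220201/431547 - 137094759200 = -59162832048262199/431547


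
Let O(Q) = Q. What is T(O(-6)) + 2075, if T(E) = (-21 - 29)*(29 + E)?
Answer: 925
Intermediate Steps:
T(E) = -1450 - 50*E (T(E) = -50*(29 + E) = -1450 - 50*E)
T(O(-6)) + 2075 = (-1450 - 50*(-6)) + 2075 = (-1450 + 300) + 2075 = -1150 + 2075 = 925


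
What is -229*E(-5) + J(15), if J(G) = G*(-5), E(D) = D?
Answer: 1070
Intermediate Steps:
J(G) = -5*G
-229*E(-5) + J(15) = -229*(-5) - 5*15 = 1145 - 75 = 1070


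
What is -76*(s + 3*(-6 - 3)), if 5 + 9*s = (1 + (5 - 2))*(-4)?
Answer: 6688/3 ≈ 2229.3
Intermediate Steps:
s = -7/3 (s = -5/9 + ((1 + (5 - 2))*(-4))/9 = -5/9 + ((1 + 3)*(-4))/9 = -5/9 + (4*(-4))/9 = -5/9 + (1/9)*(-16) = -5/9 - 16/9 = -7/3 ≈ -2.3333)
-76*(s + 3*(-6 - 3)) = -76*(-7/3 + 3*(-6 - 3)) = -76*(-7/3 + 3*(-9)) = -76*(-7/3 - 27) = -76*(-88/3) = 6688/3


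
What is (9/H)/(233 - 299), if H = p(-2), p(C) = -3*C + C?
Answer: -3/88 ≈ -0.034091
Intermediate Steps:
p(C) = -2*C
H = 4 (H = -2*(-2) = 4)
(9/H)/(233 - 299) = (9/4)/(233 - 299) = (9*(¼))/(-66) = (9/4)*(-1/66) = -3/88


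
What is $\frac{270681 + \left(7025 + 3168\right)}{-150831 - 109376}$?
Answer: $- \frac{280874}{260207} \approx -1.0794$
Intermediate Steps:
$\frac{270681 + \left(7025 + 3168\right)}{-150831 - 109376} = \frac{270681 + 10193}{-150831 - 109376} = \frac{280874}{-260207} = 280874 \left(- \frac{1}{260207}\right) = - \frac{280874}{260207}$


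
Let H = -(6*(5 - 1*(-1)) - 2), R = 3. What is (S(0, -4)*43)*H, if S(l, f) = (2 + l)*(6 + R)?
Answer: -26316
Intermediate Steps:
H = -34 (H = -(6*(5 + 1) - 2) = -(6*6 - 2) = -(36 - 2) = -1*34 = -34)
S(l, f) = 18 + 9*l (S(l, f) = (2 + l)*(6 + 3) = (2 + l)*9 = 18 + 9*l)
(S(0, -4)*43)*H = ((18 + 9*0)*43)*(-34) = ((18 + 0)*43)*(-34) = (18*43)*(-34) = 774*(-34) = -26316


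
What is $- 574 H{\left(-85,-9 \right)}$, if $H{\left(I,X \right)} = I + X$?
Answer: $53956$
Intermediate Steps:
$- 574 H{\left(-85,-9 \right)} = - 574 \left(-85 - 9\right) = \left(-574\right) \left(-94\right) = 53956$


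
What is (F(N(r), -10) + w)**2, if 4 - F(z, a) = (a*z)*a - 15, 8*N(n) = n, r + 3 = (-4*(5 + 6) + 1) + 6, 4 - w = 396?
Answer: 16129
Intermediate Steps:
w = -392 (w = 4 - 1*396 = 4 - 396 = -392)
r = -40 (r = -3 + ((-4*(5 + 6) + 1) + 6) = -3 + ((-4*11 + 1) + 6) = -3 + ((-44 + 1) + 6) = -3 + (-43 + 6) = -3 - 37 = -40)
N(n) = n/8
F(z, a) = 19 - z*a**2 (F(z, a) = 4 - ((a*z)*a - 15) = 4 - (z*a**2 - 15) = 4 - (-15 + z*a**2) = 4 + (15 - z*a**2) = 19 - z*a**2)
(F(N(r), -10) + w)**2 = ((19 - 1*(1/8)*(-40)*(-10)**2) - 392)**2 = ((19 - 1*(-5)*100) - 392)**2 = ((19 + 500) - 392)**2 = (519 - 392)**2 = 127**2 = 16129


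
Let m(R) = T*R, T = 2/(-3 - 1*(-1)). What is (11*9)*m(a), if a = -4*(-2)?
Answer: -792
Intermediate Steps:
T = -1 (T = 2/(-3 + 1) = 2/(-2) = 2*(-½) = -1)
a = 8
m(R) = -R
(11*9)*m(a) = (11*9)*(-1*8) = 99*(-8) = -792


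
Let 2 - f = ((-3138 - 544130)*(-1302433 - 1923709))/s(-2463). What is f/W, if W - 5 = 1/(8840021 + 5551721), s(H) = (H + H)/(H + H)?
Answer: -25409545602952914068/71958711 ≈ -3.5311e+11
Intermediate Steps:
s(H) = 1 (s(H) = (2*H)/((2*H)) = (2*H)*(1/(2*H)) = 1)
W = 71958711/14391742 (W = 5 + 1/(8840021 + 5551721) = 5 + 1/14391742 = 71958711/14391742 ≈ 5.0000)
f = -1765564280054 (f = 2 - (-3138 - 544130)*(-1302433 - 1923709)/1 = 2 - (-547268*(-3226142)) = 2 - 1765564280056 = -1765564280054)
f/W = -1765564280054/71958711/14391742 = -1765564280054*14391742/71958711 = -25409545602952914068/71958711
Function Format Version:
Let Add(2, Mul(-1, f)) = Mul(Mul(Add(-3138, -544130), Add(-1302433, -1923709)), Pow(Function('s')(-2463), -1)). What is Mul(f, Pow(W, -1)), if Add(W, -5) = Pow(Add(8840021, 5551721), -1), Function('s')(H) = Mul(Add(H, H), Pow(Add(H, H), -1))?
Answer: Rational(-25409545602952914068, 71958711) ≈ -3.5311e+11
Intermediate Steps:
Function('s')(H) = 1 (Function('s')(H) = Mul(Mul(2, H), Pow(Mul(2, H), -1)) = Mul(Mul(2, H), Mul(Rational(1, 2), Pow(H, -1))) = 1)
W = Rational(71958711, 14391742) (W = Add(5, Pow(Add(8840021, 5551721), -1)) = Add(5, Pow(14391742, -1)) = Add(5, Rational(1, 14391742)) = Rational(71958711, 14391742) ≈ 5.0000)
f = -1765564280054 (f = Add(2, Mul(-1, Mul(Mul(Add(-3138, -544130), Add(-1302433, -1923709)), Pow(1, -1)))) = Add(2, Mul(-1, Mul(Mul(-547268, -3226142), 1))) = Add(2, Mul(-1, Mul(1765564280056, 1))) = Add(2, Mul(-1, 1765564280056)) = Add(2, -1765564280056) = -1765564280054)
Mul(f, Pow(W, -1)) = Mul(-1765564280054, Pow(Rational(71958711, 14391742), -1)) = Mul(-1765564280054, Rational(14391742, 71958711)) = Rational(-25409545602952914068, 71958711)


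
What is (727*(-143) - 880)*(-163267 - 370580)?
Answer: 55969053327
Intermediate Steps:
(727*(-143) - 880)*(-163267 - 370580) = (-103961 - 880)*(-533847) = -104841*(-533847) = 55969053327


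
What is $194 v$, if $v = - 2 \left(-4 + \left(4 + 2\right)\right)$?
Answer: $-776$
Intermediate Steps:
$v = -4$ ($v = - 2 \left(-4 + 6\right) = \left(-2\right) 2 = -4$)
$194 v = 194 \left(-4\right) = -776$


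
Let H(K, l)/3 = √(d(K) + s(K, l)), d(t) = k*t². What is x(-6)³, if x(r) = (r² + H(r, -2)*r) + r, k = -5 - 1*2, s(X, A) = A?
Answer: -7379640 + 1432728*I*√254 ≈ -7.3796e+6 + 2.2834e+7*I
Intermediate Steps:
k = -7 (k = -5 - 2 = -7)
d(t) = -7*t²
H(K, l) = 3*√(l - 7*K²) (H(K, l) = 3*√(-7*K² + l) = 3*√(l - 7*K²))
x(r) = r + r² + 3*r*√(-2 - 7*r²) (x(r) = (r² + (3*√(-2 - 7*r²))*r) + r = (r² + 3*r*√(-2 - 7*r²)) + r = r + r² + 3*r*√(-2 - 7*r²))
x(-6)³ = (-6*(1 - 6 + 3*√(-2 - 7*(-6)²)))³ = (-6*(1 - 6 + 3*√(-2 - 7*36)))³ = (-6*(1 - 6 + 3*√(-2 - 252)))³ = (-6*(1 - 6 + 3*√(-254)))³ = (-6*(1 - 6 + 3*(I*√254)))³ = (-6*(1 - 6 + 3*I*√254))³ = (-6*(-5 + 3*I*√254))³ = (30 - 18*I*√254)³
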